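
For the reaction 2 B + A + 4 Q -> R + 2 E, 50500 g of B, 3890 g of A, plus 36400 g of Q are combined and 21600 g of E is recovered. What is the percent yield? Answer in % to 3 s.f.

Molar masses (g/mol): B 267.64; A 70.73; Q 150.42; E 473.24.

n(B) = 50500 / 267.64 = 188.7 mol
n(A) = 3890 / 70.73 = 55.00 mol
n(Q) = 36400 / 150.42 = 242.0 mol
n/ν → B: 94.35, A: 55.00, Q: 60.50; A is limiting.
theoretical n(E) = (2/1) × 55.00 = 110.0 mol → 52060 g
% yield = 21600 / 52060 × 100 = 41.49 %

41.5 %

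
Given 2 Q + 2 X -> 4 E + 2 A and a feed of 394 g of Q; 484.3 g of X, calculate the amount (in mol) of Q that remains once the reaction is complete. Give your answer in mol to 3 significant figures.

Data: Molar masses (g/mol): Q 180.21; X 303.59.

0.591 mol

n(Q) = 394.0 / 180.21 = 2.186 mol
n(X) = 484.3 / 303.59 = 1.595 mol
n/ν for Q = 2.186/2 = 1.093
n/ν for X = 1.595/2 = 0.7975
Smallest n/ν is X → limiting reagent.
Q consumed = (2/2) × 1.595 = 1.595 mol
Q remaining = 2.186 − 1.595 = 0.5910 mol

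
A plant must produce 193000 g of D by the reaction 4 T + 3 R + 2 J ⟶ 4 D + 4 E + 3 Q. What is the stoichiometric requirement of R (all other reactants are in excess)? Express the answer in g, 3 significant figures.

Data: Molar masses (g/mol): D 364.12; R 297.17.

118000 g

n(D) = 193000 / 364.12 = 530.0 mol
n(R) = (3/4) × 530.0 = 397.5 mol
mass = 397.5 × 297.17 = 118100 g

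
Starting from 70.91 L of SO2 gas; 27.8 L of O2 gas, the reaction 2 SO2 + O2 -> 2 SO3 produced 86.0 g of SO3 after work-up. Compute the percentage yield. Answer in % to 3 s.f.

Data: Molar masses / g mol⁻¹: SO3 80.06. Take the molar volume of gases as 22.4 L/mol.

43.3 %

n(SO2) = 70.91 / 22.4 = 3.166 mol
n(O2) = 27.80 / 22.4 = 1.241 mol
n/ν for SO2 = 3.166/2 = 1.583
n/ν for O2 = 1.241/1 = 1.241
Smallest n/ν is O2 → limiting reagent.
theoretical n(SO3) = (2/1) × 1.241 = 2.482 mol → 198.7 g
% yield = 86.0 / 198.7 × 100 = 43.28 %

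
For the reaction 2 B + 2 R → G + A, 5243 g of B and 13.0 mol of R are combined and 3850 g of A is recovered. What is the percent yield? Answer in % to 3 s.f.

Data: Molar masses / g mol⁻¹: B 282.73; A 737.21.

80.3 %

n(B) = 5243 / 282.73 = 18.54 mol
n(R) = 13.00 mol
n/ν for B = 18.54/2 = 9.270
n/ν for R = 13.00/2 = 6.500
Smallest n/ν is R → limiting reagent.
theoretical n(A) = (1/2) × 13.00 = 6.500 mol → 4792 g
% yield = 3850 / 4792 × 100 = 80.34 %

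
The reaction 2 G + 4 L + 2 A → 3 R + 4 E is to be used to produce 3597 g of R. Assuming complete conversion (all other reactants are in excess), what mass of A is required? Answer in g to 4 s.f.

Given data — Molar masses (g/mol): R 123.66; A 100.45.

1948 g

n(R) = 3597 / 123.66 = 29.09 mol
n(A) = (2/3) × 29.09 = 19.39 mol
mass = 19.39 × 100.45 = 1948 g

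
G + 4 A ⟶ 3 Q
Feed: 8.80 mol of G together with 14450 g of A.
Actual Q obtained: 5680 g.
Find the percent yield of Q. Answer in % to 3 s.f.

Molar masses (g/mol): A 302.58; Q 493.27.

43.6 %

n(G) = 8.800 mol
n(A) = 14450 / 302.58 = 47.76 mol
n/ν → G: 8.800, A: 11.94; G is limiting.
theoretical n(Q) = (3/1) × 8.800 = 26.40 mol → 13020 g
% yield = 5680 / 13020 × 100 = 43.63 %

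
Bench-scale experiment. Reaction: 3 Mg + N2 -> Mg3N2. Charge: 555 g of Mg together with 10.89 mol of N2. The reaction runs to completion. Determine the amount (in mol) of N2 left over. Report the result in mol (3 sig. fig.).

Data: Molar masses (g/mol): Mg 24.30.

3.28 mol

n(Mg) = 555.0 / 24.30 = 22.84 mol
n(N2) = 10.89 mol
n/ν for Mg = 22.84/3 = 7.613
n/ν for N2 = 10.89/1 = 10.89
Smallest n/ν is Mg → limiting reagent.
N2 consumed = (1/3) × 22.84 = 7.613 mol
N2 remaining = 10.89 − 7.613 = 3.277 mol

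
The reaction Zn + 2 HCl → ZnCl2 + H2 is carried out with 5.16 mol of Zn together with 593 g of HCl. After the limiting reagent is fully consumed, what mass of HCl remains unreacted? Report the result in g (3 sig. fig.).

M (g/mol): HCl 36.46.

217 g

n(Zn) = 5.160 mol
n(HCl) = 593.0 / 36.46 = 16.26 mol
n/ν → Zn: 5.160, HCl: 8.130; Zn is limiting.
HCl consumed = (2/1) × 5.160 = 10.32 mol
HCl remaining = 16.26 − 10.32 = 5.940 mol
mass = 5.940 × 36.46 = 216.6 g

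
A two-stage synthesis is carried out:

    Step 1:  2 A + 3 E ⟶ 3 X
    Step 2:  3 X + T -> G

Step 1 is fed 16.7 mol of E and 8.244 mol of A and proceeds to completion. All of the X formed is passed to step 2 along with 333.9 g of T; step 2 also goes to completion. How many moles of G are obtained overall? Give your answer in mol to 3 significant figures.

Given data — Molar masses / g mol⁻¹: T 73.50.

4.12 mol

Step 1:
n(E) = 16.70 mol
n(A) = 8.244 mol
n/ν → E: 5.567, A: 4.122; A is limiting.
n(X) produced = (3/2) × 8.244 = 12.37 mol
Step 2:
n(X) available = 12.37 mol
n(T) = 333.9 / 73.50 = 4.543 mol
n/ν → X: 4.123, T: 4.543; X is limiting.
n(G) = (1/3) × 12.37 = 4.123 mol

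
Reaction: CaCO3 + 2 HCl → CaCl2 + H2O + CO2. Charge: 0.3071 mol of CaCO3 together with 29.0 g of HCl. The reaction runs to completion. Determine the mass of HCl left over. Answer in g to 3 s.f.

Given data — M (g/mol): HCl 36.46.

6.61 g

n(CaCO3) = 0.3071 mol
n(HCl) = 29.00 / 36.46 = 0.7954 mol
n/ν for CaCO3 = 0.3071/1 = 0.3071
n/ν for HCl = 0.7954/2 = 0.3977
Smallest n/ν is CaCO3 → limiting reagent.
HCl consumed = (2/1) × 0.3071 = 0.6142 mol
HCl remaining = 0.7954 − 0.6142 = 0.1812 mol
mass = 0.1812 × 36.46 = 6.607 g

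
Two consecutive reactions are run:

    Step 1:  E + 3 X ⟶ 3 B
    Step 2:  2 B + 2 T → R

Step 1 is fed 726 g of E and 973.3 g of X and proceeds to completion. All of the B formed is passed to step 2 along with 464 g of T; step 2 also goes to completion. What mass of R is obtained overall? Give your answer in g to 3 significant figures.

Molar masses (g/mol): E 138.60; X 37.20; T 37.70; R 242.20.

Step 1:
n(E) = 726.0 / 138.60 = 5.238 mol
n(X) = 973.3 / 37.20 = 26.16 mol
n/ν → E: 5.238, X: 8.720; E is limiting.
n(B) produced = (3/1) × 5.238 = 15.71 mol
Step 2:
n(B) available = 15.71 mol
n(T) = 464.0 / 37.70 = 12.31 mol
n/ν → B: 7.855, T: 6.155; T is limiting.
n(R) = (1/2) × 12.31 = 6.155 mol
mass = 6.155 × 242.20 = 1491 g

1490 g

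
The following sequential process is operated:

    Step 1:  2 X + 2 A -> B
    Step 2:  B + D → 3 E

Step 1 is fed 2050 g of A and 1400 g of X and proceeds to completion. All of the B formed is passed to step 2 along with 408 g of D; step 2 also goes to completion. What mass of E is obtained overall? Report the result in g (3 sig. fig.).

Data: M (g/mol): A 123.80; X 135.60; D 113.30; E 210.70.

Step 1:
n(A) = 2050 / 123.80 = 16.56 mol
n(X) = 1400 / 135.60 = 10.32 mol
n/ν for A = 16.56/2 = 8.280
n/ν for X = 10.32/2 = 5.160
Smallest n/ν is X → limiting reagent.
n(B) produced = (1/2) × 10.32 = 5.160 mol
Step 2:
n(B) available = 5.160 mol
n(D) = 408.0 / 113.30 = 3.601 mol
n/ν for B = 5.160/1 = 5.160
n/ν for D = 3.601/1 = 3.601
Smallest n/ν is D → limiting reagent.
n(E) = (3/1) × 3.601 = 10.80 mol
mass = 10.80 × 210.70 = 2276 g

2280 g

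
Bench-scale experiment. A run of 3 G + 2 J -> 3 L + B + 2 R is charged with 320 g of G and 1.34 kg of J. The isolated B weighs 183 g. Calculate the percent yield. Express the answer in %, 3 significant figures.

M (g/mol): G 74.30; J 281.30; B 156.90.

n(G) = 320.0 / 74.30 = 4.307 mol
n(J) = 1.340×1000 / 281.30 = 4.764 mol
n/ν for G = 4.307/3 = 1.436
n/ν for J = 4.764/2 = 2.382
Smallest n/ν is G → limiting reagent.
theoretical n(B) = (1/3) × 4.307 = 1.436 mol → 225.3 g
% yield = 183 / 225.3 × 100 = 81.23 %

81.2 %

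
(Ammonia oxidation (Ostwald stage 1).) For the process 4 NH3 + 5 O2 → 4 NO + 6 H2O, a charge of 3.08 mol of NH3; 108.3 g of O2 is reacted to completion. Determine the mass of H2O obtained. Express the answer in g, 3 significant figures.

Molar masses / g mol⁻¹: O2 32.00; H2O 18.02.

73.2 g

n(NH3) = 3.080 mol
n(O2) = 108.3 / 32.00 = 3.384 mol
n/ν for NH3 = 3.080/4 = 0.7700
n/ν for O2 = 3.384/5 = 0.6768
Smallest n/ν is O2 → limiting reagent.
n(H2O) = (6/5) × 3.384 = 4.061 mol
mass = 4.061 × 18.02 = 73.18 g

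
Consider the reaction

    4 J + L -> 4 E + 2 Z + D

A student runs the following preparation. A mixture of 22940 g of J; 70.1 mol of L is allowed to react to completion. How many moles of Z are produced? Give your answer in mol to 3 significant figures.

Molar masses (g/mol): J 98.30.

117 mol

n(J) = 22940 / 98.30 = 233.4 mol
n(L) = 70.10 mol
n/ν for J = 233.4/4 = 58.35
n/ν for L = 70.10/1 = 70.10
Smallest n/ν is J → limiting reagent.
n(Z) = (2/4) × 233.4 = 116.7 mol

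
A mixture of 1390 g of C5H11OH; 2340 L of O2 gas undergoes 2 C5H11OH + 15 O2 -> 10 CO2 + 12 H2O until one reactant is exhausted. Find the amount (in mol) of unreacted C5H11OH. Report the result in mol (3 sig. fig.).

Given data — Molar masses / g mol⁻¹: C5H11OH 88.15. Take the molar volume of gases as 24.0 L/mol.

n(C5H11OH) = 1390 / 88.15 = 15.77 mol
n(O2) = 2340 / 24.0 = 97.50 mol
n/ν for C5H11OH = 15.77/2 = 7.885
n/ν for O2 = 97.50/15 = 6.500
Smallest n/ν is O2 → limiting reagent.
C5H11OH consumed = (2/15) × 97.50 = 13.00 mol
C5H11OH remaining = 15.77 − 13.00 = 2.770 mol

2.77 mol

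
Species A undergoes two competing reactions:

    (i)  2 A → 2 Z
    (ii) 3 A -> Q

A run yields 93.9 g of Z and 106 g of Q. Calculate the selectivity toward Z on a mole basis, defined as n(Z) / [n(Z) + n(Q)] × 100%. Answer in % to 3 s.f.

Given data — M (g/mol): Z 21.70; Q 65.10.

n(Z) = 93.9 / 21.70 = 4.327 mol
n(Q) = 106 / 65.10 = 1.628 mol
selectivity = 4.327/(4.327+1.628) × 100 = 72.66 %

72.7 %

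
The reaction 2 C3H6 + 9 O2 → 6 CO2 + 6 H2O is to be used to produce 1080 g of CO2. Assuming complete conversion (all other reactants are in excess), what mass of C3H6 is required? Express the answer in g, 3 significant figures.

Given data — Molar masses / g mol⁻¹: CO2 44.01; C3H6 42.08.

344 g

n(CO2) = 1080 / 44.01 = 24.54 mol
n(C3H6) = (2/6) × 24.54 = 8.180 mol
mass = 8.180 × 42.08 = 344.2 g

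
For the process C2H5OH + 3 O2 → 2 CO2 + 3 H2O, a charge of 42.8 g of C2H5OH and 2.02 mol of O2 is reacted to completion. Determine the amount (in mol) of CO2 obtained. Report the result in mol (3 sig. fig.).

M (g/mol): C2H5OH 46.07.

1.35 mol

n(C2H5OH) = 42.80 / 46.07 = 0.9290 mol
n(O2) = 2.020 mol
n/ν → C2H5OH: 0.9290, O2: 0.6733; O2 is limiting.
n(CO2) = (2/3) × 2.020 = 1.347 mol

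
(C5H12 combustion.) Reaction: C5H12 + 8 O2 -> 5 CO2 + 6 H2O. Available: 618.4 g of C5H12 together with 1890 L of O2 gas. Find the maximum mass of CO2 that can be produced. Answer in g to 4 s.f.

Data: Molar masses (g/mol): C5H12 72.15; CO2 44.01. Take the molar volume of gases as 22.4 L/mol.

n(C5H12) = 618.4 / 72.15 = 8.571 mol
n(O2) = 1890 / 22.4 = 84.38 mol
n/ν for C5H12 = 8.571/1 = 8.571
n/ν for O2 = 84.38/8 = 10.55
Smallest n/ν is C5H12 → limiting reagent.
n(CO2) = (5/1) × 8.571 = 42.86 mol
mass = 42.86 × 44.01 = 1886 g

1886 g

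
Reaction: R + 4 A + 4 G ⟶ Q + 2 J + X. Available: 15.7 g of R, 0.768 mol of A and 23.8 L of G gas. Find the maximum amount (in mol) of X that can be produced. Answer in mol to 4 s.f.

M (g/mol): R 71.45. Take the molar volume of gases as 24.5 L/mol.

n(R) = 15.70 / 71.45 = 0.2197 mol
n(A) = 0.7680 mol
n(G) = 23.80 / 24.5 = 0.9714 mol
n/ν for R = 0.2197/1 = 0.2197
n/ν for A = 0.7680/4 = 0.1920
n/ν for G = 0.9714/4 = 0.2429
Smallest n/ν is A → limiting reagent.
n(X) = (1/4) × 0.7680 = 0.1920 mol

0.1920 mol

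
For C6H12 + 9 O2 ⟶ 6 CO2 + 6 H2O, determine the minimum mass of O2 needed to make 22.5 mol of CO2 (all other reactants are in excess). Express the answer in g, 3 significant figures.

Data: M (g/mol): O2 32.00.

n(CO2) = 22.50 mol
n(O2) = (9/6) × 22.50 = 33.75 mol
mass = 33.75 × 32.00 = 1080 g

1080 g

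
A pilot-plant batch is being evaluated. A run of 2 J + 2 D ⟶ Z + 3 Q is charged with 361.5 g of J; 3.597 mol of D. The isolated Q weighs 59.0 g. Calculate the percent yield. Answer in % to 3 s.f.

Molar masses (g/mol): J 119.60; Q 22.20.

58.6 %

n(J) = 361.5 / 119.60 = 3.023 mol
n(D) = 3.597 mol
n/ν → J: 1.512, D: 1.799; J is limiting.
theoretical n(Q) = (3/2) × 3.023 = 4.535 mol → 100.7 g
% yield = 59.0 / 100.7 × 100 = 58.59 %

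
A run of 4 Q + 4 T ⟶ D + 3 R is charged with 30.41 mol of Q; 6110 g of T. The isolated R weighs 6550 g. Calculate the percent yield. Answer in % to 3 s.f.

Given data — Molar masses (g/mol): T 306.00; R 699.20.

62.6 %

n(Q) = 30.41 mol
n(T) = 6110 / 306.00 = 19.97 mol
n/ν for Q = 30.41/4 = 7.603
n/ν for T = 19.97/4 = 4.993
Smallest n/ν is T → limiting reagent.
theoretical n(R) = (3/4) × 19.97 = 14.98 mol → 10470 g
% yield = 6550 / 10470 × 100 = 62.56 %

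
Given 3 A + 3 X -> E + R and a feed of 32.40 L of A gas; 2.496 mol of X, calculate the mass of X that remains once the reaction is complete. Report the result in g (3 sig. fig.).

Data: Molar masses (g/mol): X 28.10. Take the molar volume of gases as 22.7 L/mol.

n(A) = 32.40 / 22.7 = 1.427 mol
n(X) = 2.496 mol
n/ν for A = 1.427/3 = 0.4757
n/ν for X = 2.496/3 = 0.8320
Smallest n/ν is A → limiting reagent.
X consumed = (3/3) × 1.427 = 1.427 mol
X remaining = 2.496 − 1.427 = 1.069 mol
mass = 1.069 × 28.10 = 30.04 g

30.0 g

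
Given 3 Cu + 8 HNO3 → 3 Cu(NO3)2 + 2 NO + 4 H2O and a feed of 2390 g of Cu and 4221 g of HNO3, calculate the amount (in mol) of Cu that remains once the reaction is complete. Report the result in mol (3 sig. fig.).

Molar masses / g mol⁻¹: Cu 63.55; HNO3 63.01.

n(Cu) = 2390 / 63.55 = 37.61 mol
n(HNO3) = 4221 / 63.01 = 66.99 mol
n/ν → Cu: 12.54, HNO3: 8.374; HNO3 is limiting.
Cu consumed = (3/8) × 66.99 = 25.12 mol
Cu remaining = 37.61 − 25.12 = 12.49 mol

12.5 mol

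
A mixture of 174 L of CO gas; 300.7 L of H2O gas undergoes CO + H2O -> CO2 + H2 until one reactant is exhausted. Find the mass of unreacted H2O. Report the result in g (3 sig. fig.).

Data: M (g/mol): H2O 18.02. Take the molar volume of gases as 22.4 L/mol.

102 g

n(CO) = 174.0 / 22.4 = 7.768 mol
n(H2O) = 300.7 / 22.4 = 13.42 mol
n/ν for CO = 7.768/1 = 7.768
n/ν for H2O = 13.42/1 = 13.42
Smallest n/ν is CO → limiting reagent.
H2O consumed = (1/1) × 7.768 = 7.768 mol
H2O remaining = 13.42 − 7.768 = 5.652 mol
mass = 5.652 × 18.02 = 101.8 g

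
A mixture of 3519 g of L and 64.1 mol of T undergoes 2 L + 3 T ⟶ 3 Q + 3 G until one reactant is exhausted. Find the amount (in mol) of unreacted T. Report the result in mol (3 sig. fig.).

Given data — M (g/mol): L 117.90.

19.3 mol

n(L) = 3519 / 117.90 = 29.85 mol
n(T) = 64.10 mol
n/ν for L = 29.85/2 = 14.93
n/ν for T = 64.10/3 = 21.37
Smallest n/ν is L → limiting reagent.
T consumed = (3/2) × 29.85 = 44.78 mol
T remaining = 64.10 − 44.78 = 19.32 mol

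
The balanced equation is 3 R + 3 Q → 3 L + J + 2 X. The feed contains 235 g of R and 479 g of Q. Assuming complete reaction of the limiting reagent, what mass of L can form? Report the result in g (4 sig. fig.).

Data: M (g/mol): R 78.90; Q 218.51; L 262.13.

n(R) = 235.0 / 78.90 = 2.978 mol
n(Q) = 479.0 / 218.51 = 2.192 mol
n/ν → R: 0.9927, Q: 0.7307; Q is limiting.
n(L) = (3/3) × 2.192 = 2.192 mol
mass = 2.192 × 262.13 = 574.6 g

574.6 g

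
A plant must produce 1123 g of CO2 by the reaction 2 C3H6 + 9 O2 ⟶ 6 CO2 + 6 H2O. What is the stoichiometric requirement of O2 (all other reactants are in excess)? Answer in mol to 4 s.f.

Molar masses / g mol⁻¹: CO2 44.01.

38.28 mol

n(CO2) = 1123 / 44.01 = 25.52 mol
n(O2) = (9/6) × 25.52 = 38.28 mol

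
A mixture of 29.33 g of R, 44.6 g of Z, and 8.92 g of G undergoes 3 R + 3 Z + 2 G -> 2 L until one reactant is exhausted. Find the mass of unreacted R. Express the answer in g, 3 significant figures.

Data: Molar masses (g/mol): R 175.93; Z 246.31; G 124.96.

10.5 g

n(R) = 29.33 / 175.93 = 0.1667 mol
n(Z) = 44.60 / 246.31 = 0.1811 mol
n(G) = 8.920 / 124.96 = 0.07138 mol
n/ν for R = 0.1667/3 = 0.05557
n/ν for Z = 0.1811/3 = 0.06037
n/ν for G = 0.07138/2 = 0.03569
Smallest n/ν is G → limiting reagent.
R consumed = (3/2) × 0.07138 = 0.1071 mol
R remaining = 0.1667 − 0.1071 = 0.05960 mol
mass = 0.05960 × 175.93 = 10.49 g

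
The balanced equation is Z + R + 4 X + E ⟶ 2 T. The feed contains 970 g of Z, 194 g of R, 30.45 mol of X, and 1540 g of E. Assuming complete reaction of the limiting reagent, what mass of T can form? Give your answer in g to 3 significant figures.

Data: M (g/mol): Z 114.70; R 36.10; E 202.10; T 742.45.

7980 g

n(Z) = 970.0 / 114.70 = 8.457 mol
n(R) = 194.0 / 36.10 = 5.374 mol
n(X) = 30.45 mol
n(E) = 1540 / 202.10 = 7.620 mol
n/ν for Z = 8.457/1 = 8.457
n/ν for R = 5.374/1 = 5.374
n/ν for X = 30.45/4 = 7.613
n/ν for E = 7.620/1 = 7.620
Smallest n/ν is R → limiting reagent.
n(T) = (2/1) × 5.374 = 10.75 mol
mass = 10.75 × 742.45 = 7981 g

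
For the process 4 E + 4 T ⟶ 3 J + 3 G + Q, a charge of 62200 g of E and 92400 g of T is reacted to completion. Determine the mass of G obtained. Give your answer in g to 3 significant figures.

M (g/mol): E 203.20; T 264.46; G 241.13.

n(E) = 62200 / 203.20 = 306.1 mol
n(T) = 92400 / 264.46 = 349.4 mol
n/ν for E = 306.1/4 = 76.53
n/ν for T = 349.4/4 = 87.35
Smallest n/ν is E → limiting reagent.
n(G) = (3/4) × 306.1 = 229.6 mol
mass = 229.6 × 241.13 = 55360 g

55400 g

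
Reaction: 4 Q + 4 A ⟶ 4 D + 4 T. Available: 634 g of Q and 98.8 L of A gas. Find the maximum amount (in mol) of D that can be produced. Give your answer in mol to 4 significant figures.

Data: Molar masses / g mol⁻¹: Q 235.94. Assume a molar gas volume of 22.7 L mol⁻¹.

n(Q) = 634.0 / 235.94 = 2.687 mol
n(A) = 98.80 / 22.7 = 4.352 mol
n/ν for Q = 2.687/4 = 0.6718
n/ν for A = 4.352/4 = 1.088
Smallest n/ν is Q → limiting reagent.
n(D) = (4/4) × 2.687 = 2.687 mol

2.687 mol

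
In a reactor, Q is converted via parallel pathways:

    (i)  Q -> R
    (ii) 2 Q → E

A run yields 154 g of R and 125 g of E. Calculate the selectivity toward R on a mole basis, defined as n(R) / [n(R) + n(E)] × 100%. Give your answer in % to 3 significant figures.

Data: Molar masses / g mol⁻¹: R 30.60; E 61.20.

71.1 %

n(R) = 154 / 30.60 = 5.033 mol
n(E) = 125 / 61.20 = 2.042 mol
selectivity = 5.033/(5.033+2.042) × 100 = 71.14 %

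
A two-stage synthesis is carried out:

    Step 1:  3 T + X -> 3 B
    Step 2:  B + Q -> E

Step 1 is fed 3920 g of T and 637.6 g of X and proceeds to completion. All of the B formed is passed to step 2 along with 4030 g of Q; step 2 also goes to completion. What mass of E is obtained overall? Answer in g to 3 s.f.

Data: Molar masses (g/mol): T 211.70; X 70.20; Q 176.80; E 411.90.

7630 g

Step 1:
n(T) = 3920 / 211.70 = 18.52 mol
n(X) = 637.6 / 70.20 = 9.083 mol
n/ν for T = 18.52/3 = 6.173
n/ν for X = 9.083/1 = 9.083
Smallest n/ν is T → limiting reagent.
n(B) produced = (3/3) × 18.52 = 18.52 mol
Step 2:
n(B) available = 18.52 mol
n(Q) = 4030 / 176.80 = 22.79 mol
n/ν for B = 18.52/1 = 18.52
n/ν for Q = 22.79/1 = 22.79
Smallest n/ν is B → limiting reagent.
n(E) = (1/1) × 18.52 = 18.52 mol
mass = 18.52 × 411.90 = 7628 g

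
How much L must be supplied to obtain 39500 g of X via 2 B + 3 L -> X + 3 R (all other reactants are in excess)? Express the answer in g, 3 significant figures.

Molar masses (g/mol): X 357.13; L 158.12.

52500 g

n(X) = 39500 / 357.13 = 110.6 mol
n(L) = (3/1) × 110.6 = 331.8 mol
mass = 331.8 × 158.12 = 52460 g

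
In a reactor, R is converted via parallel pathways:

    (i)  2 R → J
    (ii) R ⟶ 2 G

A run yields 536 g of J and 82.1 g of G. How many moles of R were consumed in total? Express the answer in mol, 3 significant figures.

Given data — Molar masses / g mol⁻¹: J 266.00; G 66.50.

4.65 mol

n(J) = 536 / 266.00 = 2.015 mol
n(G) = 82.1 / 66.50 = 1.235 mol
n(R) via (i) = (2/1)×2.015 = 4.030 mol
n(R) via (ii) = (1/2)×1.235 = 0.6175 mol
total n(R) = 4.030 + 0.6175 = 4.648 mol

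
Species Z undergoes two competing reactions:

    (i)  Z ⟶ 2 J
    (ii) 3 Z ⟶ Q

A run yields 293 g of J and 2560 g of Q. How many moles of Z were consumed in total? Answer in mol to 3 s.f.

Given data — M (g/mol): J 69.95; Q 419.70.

20.4 mol

n(J) = 293 / 69.95 = 4.189 mol
n(Q) = 2560 / 419.70 = 6.100 mol
n(Z) via (i) = (1/2)×4.189 = 2.095 mol
n(Z) via (ii) = (3/1)×6.100 = 18.30 mol
total n(Z) = 2.095 + 18.30 = 20.40 mol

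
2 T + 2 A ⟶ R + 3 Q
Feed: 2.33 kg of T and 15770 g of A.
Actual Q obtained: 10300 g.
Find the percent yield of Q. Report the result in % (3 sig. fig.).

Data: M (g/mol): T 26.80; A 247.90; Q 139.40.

n(T) = 2.330×1000 / 26.80 = 86.94 mol
n(A) = 15770 / 247.90 = 63.61 mol
n/ν for T = 86.94/2 = 43.47
n/ν for A = 63.61/2 = 31.81
Smallest n/ν is A → limiting reagent.
theoretical n(Q) = (3/2) × 63.61 = 95.42 mol → 13300 g
% yield = 10300 / 13300 × 100 = 77.44 %

77.4 %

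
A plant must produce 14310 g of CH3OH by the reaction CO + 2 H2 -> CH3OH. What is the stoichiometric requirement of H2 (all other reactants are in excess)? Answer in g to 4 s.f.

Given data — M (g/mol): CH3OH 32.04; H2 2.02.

1804 g

n(CH3OH) = 14310 / 32.04 = 446.6 mol
n(H2) = (2/1) × 446.6 = 893.2 mol
mass = 893.2 × 2.02 = 1804 g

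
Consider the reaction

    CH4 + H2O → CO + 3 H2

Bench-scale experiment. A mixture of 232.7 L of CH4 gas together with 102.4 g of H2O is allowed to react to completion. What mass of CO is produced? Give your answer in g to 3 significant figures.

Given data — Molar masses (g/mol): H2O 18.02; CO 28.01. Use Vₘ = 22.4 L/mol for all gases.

n(CH4) = 232.7 / 22.4 = 10.39 mol
n(H2O) = 102.4 / 18.02 = 5.683 mol
n/ν → CH4: 10.39, H2O: 5.683; H2O is limiting.
n(CO) = (1/1) × 5.683 = 5.683 mol
mass = 5.683 × 28.01 = 159.2 g

159 g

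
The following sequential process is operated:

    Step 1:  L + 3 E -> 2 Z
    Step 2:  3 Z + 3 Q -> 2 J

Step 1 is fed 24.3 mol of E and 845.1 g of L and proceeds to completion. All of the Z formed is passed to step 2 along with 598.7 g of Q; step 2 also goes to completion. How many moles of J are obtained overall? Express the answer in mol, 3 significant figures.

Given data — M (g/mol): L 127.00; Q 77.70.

Step 1:
n(E) = 24.30 mol
n(L) = 845.1 / 127.00 = 6.654 mol
n/ν → E: 8.100, L: 6.654; L is limiting.
n(Z) produced = (2/1) × 6.654 = 13.31 mol
Step 2:
n(Z) available = 13.31 mol
n(Q) = 598.7 / 77.70 = 7.705 mol
n/ν → Z: 4.437, Q: 2.568; Q is limiting.
n(J) = (2/3) × 7.705 = 5.137 mol

5.14 mol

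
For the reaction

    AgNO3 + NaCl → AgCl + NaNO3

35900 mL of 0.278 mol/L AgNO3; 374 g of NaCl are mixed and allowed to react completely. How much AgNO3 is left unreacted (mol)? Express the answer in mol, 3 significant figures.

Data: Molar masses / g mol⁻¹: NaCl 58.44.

3.58 mol

n(AgNO3) = 0.278 × 35900/1000 = 9.980 mol
n(NaCl) = 374.0 / 58.44 = 6.400 mol
n/ν → AgNO3: 9.980, NaCl: 6.400; NaCl is limiting.
AgNO3 consumed = (1/1) × 6.400 = 6.400 mol
AgNO3 remaining = 9.980 − 6.400 = 3.580 mol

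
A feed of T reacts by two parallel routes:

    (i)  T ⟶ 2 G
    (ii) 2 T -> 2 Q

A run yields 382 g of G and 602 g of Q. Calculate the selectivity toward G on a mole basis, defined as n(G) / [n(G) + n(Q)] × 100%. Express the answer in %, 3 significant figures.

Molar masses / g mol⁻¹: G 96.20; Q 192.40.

n(G) = 382 / 96.20 = 3.971 mol
n(Q) = 602 / 192.40 = 3.129 mol
selectivity = 3.971/(3.971+3.129) × 100 = 55.93 %

55.9 %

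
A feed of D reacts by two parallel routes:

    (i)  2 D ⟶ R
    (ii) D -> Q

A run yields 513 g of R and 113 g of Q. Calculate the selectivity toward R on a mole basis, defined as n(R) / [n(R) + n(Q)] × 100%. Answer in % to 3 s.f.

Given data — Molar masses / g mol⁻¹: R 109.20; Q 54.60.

69.4 %

n(R) = 513 / 109.20 = 4.698 mol
n(Q) = 113 / 54.60 = 2.070 mol
selectivity = 4.698/(4.698+2.070) × 100 = 69.41 %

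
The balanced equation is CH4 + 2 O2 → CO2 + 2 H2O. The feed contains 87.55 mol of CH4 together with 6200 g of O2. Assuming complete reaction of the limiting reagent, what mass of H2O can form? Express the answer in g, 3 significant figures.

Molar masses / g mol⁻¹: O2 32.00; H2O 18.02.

3160 g

n(CH4) = 87.55 mol
n(O2) = 6200 / 32.00 = 193.8 mol
n/ν for CH4 = 87.55/1 = 87.55
n/ν for O2 = 193.8/2 = 96.90
Smallest n/ν is CH4 → limiting reagent.
n(H2O) = (2/1) × 87.55 = 175.1 mol
mass = 175.1 × 18.02 = 3155 g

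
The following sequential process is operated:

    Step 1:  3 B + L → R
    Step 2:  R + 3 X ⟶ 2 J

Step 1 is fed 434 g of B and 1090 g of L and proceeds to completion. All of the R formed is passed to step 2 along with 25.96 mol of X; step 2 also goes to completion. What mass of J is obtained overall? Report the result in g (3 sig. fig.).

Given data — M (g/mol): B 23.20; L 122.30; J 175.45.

Step 1:
n(B) = 434.0 / 23.20 = 18.71 mol
n(L) = 1090 / 122.30 = 8.913 mol
n/ν for B = 18.71/3 = 6.237
n/ν for L = 8.913/1 = 8.913
Smallest n/ν is B → limiting reagent.
n(R) produced = (1/3) × 18.71 = 6.237 mol
Step 2:
n(R) available = 6.237 mol
n(X) = 25.96 mol
n/ν for R = 6.237/1 = 6.237
n/ν for X = 25.96/3 = 8.653
Smallest n/ν is R → limiting reagent.
n(J) = (2/1) × 6.237 = 12.47 mol
mass = 12.47 × 175.45 = 2188 g

2190 g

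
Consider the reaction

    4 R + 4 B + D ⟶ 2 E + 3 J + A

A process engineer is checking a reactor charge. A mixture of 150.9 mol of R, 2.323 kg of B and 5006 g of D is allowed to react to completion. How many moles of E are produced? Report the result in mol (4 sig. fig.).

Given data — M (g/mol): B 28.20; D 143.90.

n(R) = 150.9 mol
n(B) = 2.323×1000 / 28.20 = 82.38 mol
n(D) = 5006 / 143.90 = 34.79 mol
n/ν → R: 37.73, B: 20.60, D: 34.79; B is limiting.
n(E) = (2/4) × 82.38 = 41.19 mol

41.19 mol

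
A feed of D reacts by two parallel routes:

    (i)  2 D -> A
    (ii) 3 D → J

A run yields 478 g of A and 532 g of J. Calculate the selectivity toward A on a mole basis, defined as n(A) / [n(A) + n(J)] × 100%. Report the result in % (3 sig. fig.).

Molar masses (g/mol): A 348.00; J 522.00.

57.4 %

n(A) = 478 / 348.00 = 1.374 mol
n(J) = 532 / 522.00 = 1.019 mol
selectivity = 1.374/(1.374+1.019) × 100 = 57.42 %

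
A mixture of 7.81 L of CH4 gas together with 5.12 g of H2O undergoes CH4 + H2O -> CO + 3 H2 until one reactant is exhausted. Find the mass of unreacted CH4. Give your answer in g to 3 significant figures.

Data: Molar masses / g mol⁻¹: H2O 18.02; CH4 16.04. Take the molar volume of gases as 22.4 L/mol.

n(CH4) = 7.810 / 22.4 = 0.3487 mol
n(H2O) = 5.120 / 18.02 = 0.2841 mol
n/ν → CH4: 0.3487, H2O: 0.2841; H2O is limiting.
CH4 consumed = (1/1) × 0.2841 = 0.2841 mol
CH4 remaining = 0.3487 − 0.2841 = 0.06460 mol
mass = 0.06460 × 16.04 = 1.036 g

1.04 g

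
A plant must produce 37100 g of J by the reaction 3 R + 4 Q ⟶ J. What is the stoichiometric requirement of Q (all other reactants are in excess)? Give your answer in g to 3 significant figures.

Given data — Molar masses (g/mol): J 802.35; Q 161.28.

29800 g

n(J) = 37100 / 802.35 = 46.24 mol
n(Q) = (4/1) × 46.24 = 185.0 mol
mass = 185.0 × 161.28 = 29840 g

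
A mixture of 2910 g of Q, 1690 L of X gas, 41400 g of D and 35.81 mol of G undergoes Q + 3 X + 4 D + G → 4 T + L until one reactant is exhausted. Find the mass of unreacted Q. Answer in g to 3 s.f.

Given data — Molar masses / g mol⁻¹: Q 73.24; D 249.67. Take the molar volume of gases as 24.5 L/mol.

n(Q) = 2910 / 73.24 = 39.73 mol
n(X) = 1690 / 24.5 = 68.98 mol
n(D) = 41400 / 249.67 = 165.8 mol
n(G) = 35.81 mol
n/ν for Q = 39.73/1 = 39.73
n/ν for X = 68.98/3 = 22.99
n/ν for D = 165.8/4 = 41.45
n/ν for G = 35.81/1 = 35.81
Smallest n/ν is X → limiting reagent.
Q consumed = (1/3) × 68.98 = 22.99 mol
Q remaining = 39.73 − 22.99 = 16.74 mol
mass = 16.74 × 73.24 = 1226 g

1230 g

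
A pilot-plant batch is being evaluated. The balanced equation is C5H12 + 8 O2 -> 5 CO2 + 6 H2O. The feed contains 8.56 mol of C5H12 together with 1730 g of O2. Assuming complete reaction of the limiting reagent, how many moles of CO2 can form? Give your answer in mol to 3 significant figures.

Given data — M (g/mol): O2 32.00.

n(C5H12) = 8.560 mol
n(O2) = 1730 / 32.00 = 54.06 mol
n/ν for C5H12 = 8.560/1 = 8.560
n/ν for O2 = 54.06/8 = 6.758
Smallest n/ν is O2 → limiting reagent.
n(CO2) = (5/8) × 54.06 = 33.79 mol

33.8 mol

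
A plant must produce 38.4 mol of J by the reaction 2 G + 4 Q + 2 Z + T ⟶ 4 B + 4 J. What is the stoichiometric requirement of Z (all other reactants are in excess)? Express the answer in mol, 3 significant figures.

19.2 mol

n(J) = 38.40 mol
n(Z) = (2/4) × 38.40 = 19.20 mol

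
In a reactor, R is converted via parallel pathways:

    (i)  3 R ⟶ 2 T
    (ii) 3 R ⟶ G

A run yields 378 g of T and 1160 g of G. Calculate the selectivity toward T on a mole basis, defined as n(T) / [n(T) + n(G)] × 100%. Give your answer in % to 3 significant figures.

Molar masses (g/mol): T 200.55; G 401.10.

n(T) = 378 / 200.55 = 1.885 mol
n(G) = 1160 / 401.10 = 2.892 mol
selectivity = 1.885/(1.885+2.892) × 100 = 39.46 %

39.5 %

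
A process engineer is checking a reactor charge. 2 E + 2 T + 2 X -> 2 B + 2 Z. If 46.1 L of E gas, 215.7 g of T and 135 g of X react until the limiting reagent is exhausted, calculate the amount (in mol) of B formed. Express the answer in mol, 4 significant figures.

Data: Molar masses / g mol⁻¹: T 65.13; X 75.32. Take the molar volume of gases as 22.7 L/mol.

n(E) = 46.10 / 22.7 = 2.031 mol
n(T) = 215.7 / 65.13 = 3.312 mol
n(X) = 135.0 / 75.32 = 1.792 mol
n/ν for E = 2.031/2 = 1.016
n/ν for T = 3.312/2 = 1.656
n/ν for X = 1.792/2 = 0.8960
Smallest n/ν is X → limiting reagent.
n(B) = (2/2) × 1.792 = 1.792 mol

1.792 mol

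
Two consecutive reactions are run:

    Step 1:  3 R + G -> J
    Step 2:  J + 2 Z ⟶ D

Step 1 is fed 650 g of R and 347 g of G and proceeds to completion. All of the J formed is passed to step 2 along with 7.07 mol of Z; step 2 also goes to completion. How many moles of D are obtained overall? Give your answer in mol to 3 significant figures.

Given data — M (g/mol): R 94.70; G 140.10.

Step 1:
n(R) = 650.0 / 94.70 = 6.864 mol
n(G) = 347.0 / 140.10 = 2.477 mol
n/ν → R: 2.288, G: 2.477; R is limiting.
n(J) produced = (1/3) × 6.864 = 2.288 mol
Step 2:
n(J) available = 2.288 mol
n(Z) = 7.070 mol
n/ν → J: 2.288, Z: 3.535; J is limiting.
n(D) = (1/1) × 2.288 = 2.288 mol

2.29 mol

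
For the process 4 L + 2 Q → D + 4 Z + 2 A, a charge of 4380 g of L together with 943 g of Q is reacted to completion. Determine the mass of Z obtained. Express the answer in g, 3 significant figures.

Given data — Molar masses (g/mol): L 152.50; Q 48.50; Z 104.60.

n(L) = 4380 / 152.50 = 28.72 mol
n(Q) = 943.0 / 48.50 = 19.44 mol
n/ν for L = 28.72/4 = 7.180
n/ν for Q = 19.44/2 = 9.720
Smallest n/ν is L → limiting reagent.
n(Z) = (4/4) × 28.72 = 28.72 mol
mass = 28.72 × 104.60 = 3004 g

3000 g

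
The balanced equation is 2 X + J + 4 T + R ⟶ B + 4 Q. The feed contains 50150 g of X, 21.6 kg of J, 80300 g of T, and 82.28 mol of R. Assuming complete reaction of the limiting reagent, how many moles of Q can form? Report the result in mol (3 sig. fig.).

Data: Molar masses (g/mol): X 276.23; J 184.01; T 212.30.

n(X) = 50150 / 276.23 = 181.6 mol
n(J) = 21.60×1000 / 184.01 = 117.4 mol
n(T) = 80300 / 212.30 = 378.2 mol
n(R) = 82.28 mol
n/ν → X: 90.80, J: 117.4, T: 94.55, R: 82.28; R is limiting.
n(Q) = (4/1) × 82.28 = 329.1 mol

329 mol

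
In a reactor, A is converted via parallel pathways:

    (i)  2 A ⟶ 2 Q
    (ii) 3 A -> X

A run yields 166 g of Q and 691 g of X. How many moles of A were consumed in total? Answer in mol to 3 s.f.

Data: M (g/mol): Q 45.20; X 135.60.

19.0 mol

n(Q) = 166 / 45.20 = 3.673 mol
n(X) = 691 / 135.60 = 5.096 mol
n(A) via (i) = (2/2)×3.673 = 3.673 mol
n(A) via (ii) = (3/1)×5.096 = 15.29 mol
total n(A) = 3.673 + 15.29 = 18.96 mol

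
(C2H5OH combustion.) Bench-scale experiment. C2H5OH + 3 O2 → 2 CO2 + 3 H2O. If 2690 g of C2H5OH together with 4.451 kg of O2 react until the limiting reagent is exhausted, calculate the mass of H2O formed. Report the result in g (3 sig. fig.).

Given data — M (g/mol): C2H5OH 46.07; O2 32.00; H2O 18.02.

2510 g

n(C2H5OH) = 2690 / 46.07 = 58.39 mol
n(O2) = 4.451×1000 / 32.00 = 139.1 mol
n/ν for C2H5OH = 58.39/1 = 58.39
n/ν for O2 = 139.1/3 = 46.37
Smallest n/ν is O2 → limiting reagent.
n(H2O) = (3/3) × 139.1 = 139.1 mol
mass = 139.1 × 18.02 = 2507 g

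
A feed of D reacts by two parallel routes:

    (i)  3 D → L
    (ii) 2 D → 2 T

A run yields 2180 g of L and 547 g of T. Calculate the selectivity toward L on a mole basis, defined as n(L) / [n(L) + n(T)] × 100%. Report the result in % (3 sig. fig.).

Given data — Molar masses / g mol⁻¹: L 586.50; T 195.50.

57.1 %

n(L) = 2180 / 586.50 = 3.717 mol
n(T) = 547 / 195.50 = 2.798 mol
selectivity = 3.717/(3.717+2.798) × 100 = 57.05 %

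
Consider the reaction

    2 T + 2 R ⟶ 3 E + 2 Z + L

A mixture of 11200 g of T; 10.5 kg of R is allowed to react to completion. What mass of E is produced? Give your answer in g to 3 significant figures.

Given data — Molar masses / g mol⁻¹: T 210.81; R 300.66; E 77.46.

4060 g

n(T) = 11200 / 210.81 = 53.13 mol
n(R) = 10.50×1000 / 300.66 = 34.92 mol
n/ν for T = 53.13/2 = 26.57
n/ν for R = 34.92/2 = 17.46
Smallest n/ν is R → limiting reagent.
n(E) = (3/2) × 34.92 = 52.38 mol
mass = 52.38 × 77.46 = 4057 g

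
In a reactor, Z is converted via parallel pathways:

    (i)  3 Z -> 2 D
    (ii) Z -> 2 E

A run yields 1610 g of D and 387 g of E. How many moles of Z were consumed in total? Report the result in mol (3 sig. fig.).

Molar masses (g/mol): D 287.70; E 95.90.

n(D) = 1610 / 287.70 = 5.596 mol
n(E) = 387 / 95.90 = 4.035 mol
n(Z) via (i) = (3/2)×5.596 = 8.394 mol
n(Z) via (ii) = (1/2)×4.035 = 2.018 mol
total n(Z) = 8.394 + 2.018 = 10.41 mol

10.4 mol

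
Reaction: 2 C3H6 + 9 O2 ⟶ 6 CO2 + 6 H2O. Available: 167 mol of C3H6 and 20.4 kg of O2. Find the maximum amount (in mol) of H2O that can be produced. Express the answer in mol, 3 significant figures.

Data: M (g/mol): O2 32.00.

425 mol

n(C3H6) = 167.0 mol
n(O2) = 20.40×1000 / 32.00 = 637.5 mol
n/ν for C3H6 = 167.0/2 = 83.50
n/ν for O2 = 637.5/9 = 70.83
Smallest n/ν is O2 → limiting reagent.
n(H2O) = (6/9) × 637.5 = 425.0 mol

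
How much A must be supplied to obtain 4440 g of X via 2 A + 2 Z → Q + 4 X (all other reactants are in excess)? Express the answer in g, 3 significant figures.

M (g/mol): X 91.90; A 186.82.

n(X) = 4440 / 91.90 = 48.31 mol
n(A) = (2/4) × 48.31 = 24.16 mol
mass = 24.16 × 186.82 = 4514 g

4510 g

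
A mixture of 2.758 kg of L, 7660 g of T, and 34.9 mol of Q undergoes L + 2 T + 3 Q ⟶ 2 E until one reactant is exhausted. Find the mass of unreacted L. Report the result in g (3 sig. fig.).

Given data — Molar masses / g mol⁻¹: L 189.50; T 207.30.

n(L) = 2.758×1000 / 189.50 = 14.55 mol
n(T) = 7660 / 207.30 = 36.95 mol
n(Q) = 34.90 mol
n/ν for L = 14.55/1 = 14.55
n/ν for T = 36.95/2 = 18.48
n/ν for Q = 34.90/3 = 11.63
Smallest n/ν is Q → limiting reagent.
L consumed = (1/3) × 34.90 = 11.63 mol
L remaining = 14.55 − 11.63 = 2.920 mol
mass = 2.920 × 189.50 = 553.3 g

553 g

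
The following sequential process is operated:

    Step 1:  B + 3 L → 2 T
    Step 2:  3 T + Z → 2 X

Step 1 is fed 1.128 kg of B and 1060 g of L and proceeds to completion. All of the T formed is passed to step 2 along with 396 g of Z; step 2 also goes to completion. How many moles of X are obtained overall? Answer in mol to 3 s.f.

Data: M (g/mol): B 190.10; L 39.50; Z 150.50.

5.26 mol

Step 1:
n(B) = 1.128×1000 / 190.10 = 5.934 mol
n(L) = 1060 / 39.50 = 26.84 mol
n/ν → B: 5.934, L: 8.947; B is limiting.
n(T) produced = (2/1) × 5.934 = 11.87 mol
Step 2:
n(T) available = 11.87 mol
n(Z) = 396.0 / 150.50 = 2.631 mol
n/ν → T: 3.957, Z: 2.631; Z is limiting.
n(X) = (2/1) × 2.631 = 5.262 mol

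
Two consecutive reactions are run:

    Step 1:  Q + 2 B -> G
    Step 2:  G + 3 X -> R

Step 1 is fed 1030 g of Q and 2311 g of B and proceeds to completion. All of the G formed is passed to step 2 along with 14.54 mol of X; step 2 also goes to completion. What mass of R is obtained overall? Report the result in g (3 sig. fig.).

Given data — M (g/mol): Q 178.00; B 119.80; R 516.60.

2500 g

Step 1:
n(Q) = 1030 / 178.00 = 5.787 mol
n(B) = 2311 / 119.80 = 19.29 mol
n/ν for Q = 5.787/1 = 5.787
n/ν for B = 19.29/2 = 9.645
Smallest n/ν is Q → limiting reagent.
n(G) produced = (1/1) × 5.787 = 5.787 mol
Step 2:
n(G) available = 5.787 mol
n(X) = 14.54 mol
n/ν for G = 5.787/1 = 5.787
n/ν for X = 14.54/3 = 4.847
Smallest n/ν is X → limiting reagent.
n(R) = (1/3) × 14.54 = 4.847 mol
mass = 4.847 × 516.60 = 2504 g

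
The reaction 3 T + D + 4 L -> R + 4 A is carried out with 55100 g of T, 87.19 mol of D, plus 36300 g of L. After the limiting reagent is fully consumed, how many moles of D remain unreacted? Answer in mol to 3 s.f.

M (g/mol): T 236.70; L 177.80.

36.1 mol

n(T) = 55100 / 236.70 = 232.8 mol
n(D) = 87.19 mol
n(L) = 36300 / 177.80 = 204.2 mol
n/ν for T = 232.8/3 = 77.60
n/ν for D = 87.19/1 = 87.19
n/ν for L = 204.2/4 = 51.05
Smallest n/ν is L → limiting reagent.
D consumed = (1/4) × 204.2 = 51.05 mol
D remaining = 87.19 − 51.05 = 36.14 mol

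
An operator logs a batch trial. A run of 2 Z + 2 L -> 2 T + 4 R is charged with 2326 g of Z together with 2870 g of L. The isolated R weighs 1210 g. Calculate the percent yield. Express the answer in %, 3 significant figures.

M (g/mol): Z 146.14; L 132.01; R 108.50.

35.0 %

n(Z) = 2326 / 146.14 = 15.92 mol
n(L) = 2870 / 132.01 = 21.74 mol
n/ν → Z: 7.960, L: 10.87; Z is limiting.
theoretical n(R) = (4/2) × 15.92 = 31.84 mol → 3455 g
% yield = 1210 / 3455 × 100 = 35.02 %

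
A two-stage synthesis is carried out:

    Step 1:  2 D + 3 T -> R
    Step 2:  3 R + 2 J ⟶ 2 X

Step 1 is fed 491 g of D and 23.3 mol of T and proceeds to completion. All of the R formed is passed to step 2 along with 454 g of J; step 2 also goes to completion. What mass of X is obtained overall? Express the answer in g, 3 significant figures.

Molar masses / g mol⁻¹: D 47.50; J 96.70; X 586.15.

2020 g

Step 1:
n(D) = 491.0 / 47.50 = 10.34 mol
n(T) = 23.30 mol
n/ν for D = 10.34/2 = 5.170
n/ν for T = 23.30/3 = 7.767
Smallest n/ν is D → limiting reagent.
n(R) produced = (1/2) × 10.34 = 5.170 mol
Step 2:
n(R) available = 5.170 mol
n(J) = 454.0 / 96.70 = 4.695 mol
n/ν for R = 5.170/3 = 1.723
n/ν for J = 4.695/2 = 2.348
Smallest n/ν is R → limiting reagent.
n(X) = (2/3) × 5.170 = 3.447 mol
mass = 3.447 × 586.15 = 2020 g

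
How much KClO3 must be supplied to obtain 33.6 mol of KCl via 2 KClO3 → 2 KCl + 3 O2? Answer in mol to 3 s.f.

n(KCl) = 33.60 mol
n(KClO3) = (2/2) × 33.60 = 33.60 mol

33.6 mol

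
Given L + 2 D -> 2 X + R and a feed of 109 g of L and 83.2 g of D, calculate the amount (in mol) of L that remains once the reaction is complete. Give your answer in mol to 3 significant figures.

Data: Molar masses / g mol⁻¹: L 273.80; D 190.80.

n(L) = 109.0 / 273.80 = 0.3981 mol
n(D) = 83.20 / 190.80 = 0.4361 mol
n/ν for L = 0.3981/1 = 0.3981
n/ν for D = 0.4361/2 = 0.2181
Smallest n/ν is D → limiting reagent.
L consumed = (1/2) × 0.4361 = 0.2181 mol
L remaining = 0.3981 − 0.2181 = 0.1800 mol

0.180 mol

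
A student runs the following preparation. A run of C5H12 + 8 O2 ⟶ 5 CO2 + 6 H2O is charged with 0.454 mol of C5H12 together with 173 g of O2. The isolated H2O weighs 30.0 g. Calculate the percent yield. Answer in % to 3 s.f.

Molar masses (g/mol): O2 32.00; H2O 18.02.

n(C5H12) = 0.4540 mol
n(O2) = 173.0 / 32.00 = 5.406 mol
n/ν for C5H12 = 0.4540/1 = 0.4540
n/ν for O2 = 5.406/8 = 0.6758
Smallest n/ν is C5H12 → limiting reagent.
theoretical n(H2O) = (6/1) × 0.4540 = 2.724 mol → 49.09 g
% yield = 30.0 / 49.09 × 100 = 61.11 %

61.1 %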